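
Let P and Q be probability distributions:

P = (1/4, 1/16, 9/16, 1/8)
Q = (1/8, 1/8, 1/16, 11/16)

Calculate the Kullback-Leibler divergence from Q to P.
D(P||Q) = Σ P(i) log₂(P(i)/Q(i))
  i=0: (1/4) × log₂((1/4)/(1/8)) = (1/4) × log₂(2) = 0.2500
  i=1: (1/16) × log₂((1/16)/(1/8)) = (1/16) × log₂(1/2) = -0.0625
  i=2: (9/16) × log₂((9/16)/(1/16)) = (9/16) × log₂(9) = 1.7831
  i=3: (1/8) × log₂((1/8)/(11/16)) = (1/8) × log₂(2/11) = -0.3074
D(P||Q) = 0.2500 - 0.0625 + 1.7831 - 0.3074
  = 1.6632 bits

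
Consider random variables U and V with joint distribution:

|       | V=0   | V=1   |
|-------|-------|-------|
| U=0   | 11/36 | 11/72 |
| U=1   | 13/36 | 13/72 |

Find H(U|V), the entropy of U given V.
Marginal P(V) (column sums):
  P(V=0) = 11/36 + 13/36 = 2/3
  P(V=1) = 11/72 + 13/72 = 1/3

H(U|V) = -Σ P(U,V)·log₂ P(U|V), where P(U|V) = P(U,V) / P(V)
  (U=0,V=0): P(U|V) = (11/36)/(2/3) = 11/24;  -(11/36)·log₂(11/24) = 0.3439
  (U=0,V=1): P(U|V) = (11/72)/(1/3) = 11/24;  -(11/72)·log₂(11/24) = 0.1720
  (U=1,V=0): P(U|V) = (13/36)/(2/3) = 13/24;  -(13/36)·log₂(13/24) = 0.3194
  (U=1,V=1): P(U|V) = (13/72)/(1/3) = 13/24;  -(13/72)·log₂(13/24) = 0.1597
H(U|V) = 0.3439 + 0.1720 + 0.3194 + 0.1597
  = 0.9950 bits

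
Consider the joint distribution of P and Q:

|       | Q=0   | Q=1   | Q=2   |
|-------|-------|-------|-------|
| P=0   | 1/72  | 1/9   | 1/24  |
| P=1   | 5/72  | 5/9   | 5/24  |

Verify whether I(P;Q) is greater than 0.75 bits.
Marginal P(P) (row sums):
  P(P=0) = 1/72 + 1/9 + 1/24 = 1/6
  P(P=1) = 5/72 + 5/9 + 5/24 = 5/6
Marginal P(Q) (column sums):
  P(Q=0) = 1/72 + 5/72 = 1/12
  P(Q=1) = 1/9 + 5/9 = 2/3
  P(Q=2) = 1/24 + 5/24 = 1/4

H(P) = -[(1/6)·log₂(1/6) + (5/6)·log₂(5/6)]
  = 0.4308 + 0.2192
  = 0.6500 bits
H(Q) = -[(1/12)·log₂(1/12) + (2/3)·log₂(2/3) + (1/4)·log₂(1/4)]
  = 0.2987 + 0.3900 + 0.5000
  = 1.1887 bits
H(P,Q) = -[(1/72)·log₂(1/72) + (1/9)·log₂(1/9) + (1/24)·log₂(1/24) + (5/72)·log₂(5/72) + (5/9)·log₂(5/9) + (5/24)·log₂(5/24)]
  = 0.0857 + 0.3522 + 0.1910 + 0.2672 + 0.4711 + 0.4715
  = 1.8387 bits

I(P;Q) = H(P) + H(Q) - H(P,Q)
  = 0.6500 + 1.1887 - 1.8387
  = 0.0000 bits

No. I(P;Q) = 0.0000 bits, which is ≤ 0.75 bits.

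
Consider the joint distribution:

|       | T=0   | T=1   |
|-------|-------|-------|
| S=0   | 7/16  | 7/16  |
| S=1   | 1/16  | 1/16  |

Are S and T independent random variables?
Marginal P(S) (row sums):
  P(S=0) = 7/16 + 7/16 = 7/8
  P(S=1) = 1/16 + 1/16 = 1/8
Marginal P(T) (column sums):
  P(T=0) = 7/16 + 1/16 = 1/2
  P(T=1) = 7/16 + 1/16 = 1/2

S and T are independent iff P(S=i,T=j) = P(S=i)·P(T=j) for every cell.
  P(S=0)·P(T=0) = 7/8 × 1/2 = 7/16 = P(S=0,T=0) ✓
  P(S=0)·P(T=1) = 7/8 × 1/2 = 7/16 = P(S=0,T=1) ✓
  P(S=1)·P(T=0) = 1/8 × 1/2 = 1/16 = P(S=1,T=0) ✓
  P(S=1)·P(T=1) = 1/8 × 1/2 = 1/16 = P(S=1,T=1) ✓

Yes, S and T are independent: every cell factors, so I(S;T) = 0 bits.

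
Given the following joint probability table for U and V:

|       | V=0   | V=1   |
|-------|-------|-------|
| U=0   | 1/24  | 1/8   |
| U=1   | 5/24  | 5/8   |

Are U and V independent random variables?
Marginal P(U) (row sums):
  P(U=0) = 1/24 + 1/8 = 1/6
  P(U=1) = 5/24 + 5/8 = 5/6
Marginal P(V) (column sums):
  P(V=0) = 1/24 + 5/24 = 1/4
  P(V=1) = 1/8 + 5/8 = 3/4

U and V are independent iff P(U=i,V=j) = P(U=i)·P(V=j) for every cell.
  P(U=0)·P(V=0) = 1/6 × 1/4 = 1/24 = P(U=0,V=0) ✓
  P(U=0)·P(V=1) = 1/6 × 3/4 = 1/8 = P(U=0,V=1) ✓
  P(U=1)·P(V=0) = 5/6 × 1/4 = 5/24 = P(U=1,V=0) ✓
  P(U=1)·P(V=1) = 5/6 × 3/4 = 5/8 = P(U=1,V=1) ✓

Yes, U and V are independent: every cell factors, so I(U;V) = 0 bits.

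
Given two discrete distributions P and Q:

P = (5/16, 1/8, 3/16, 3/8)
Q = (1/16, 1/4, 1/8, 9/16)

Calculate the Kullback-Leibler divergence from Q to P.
D(P||Q) = Σ P(i) log₂(P(i)/Q(i))
  i=0: (5/16) × log₂((5/16)/(1/16)) = (5/16) × log₂(5) = 0.7256
  i=1: (1/8) × log₂((1/8)/(1/4)) = (1/8) × log₂(1/2) = -0.1250
  i=2: (3/16) × log₂((3/16)/(1/8)) = (3/16) × log₂(3/2) = 0.1097
  i=3: (3/8) × log₂((3/8)/(9/16)) = (3/8) × log₂(2/3) = -0.2194
D(P||Q) = 0.7256 - 0.1250 + 0.1097 - 0.2194
  = 0.4909 bits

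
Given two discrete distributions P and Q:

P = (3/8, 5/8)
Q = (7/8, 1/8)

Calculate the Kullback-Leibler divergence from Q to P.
D(P||Q) = Σ P(i) log₂(P(i)/Q(i))
  i=0: (3/8) × log₂((3/8)/(7/8)) = (3/8) × log₂(3/7) = -0.4584
  i=1: (5/8) × log₂((5/8)/(1/8)) = (5/8) × log₂(5) = 1.4512
D(P||Q) = -0.4584 + 1.4512
  = 0.9928 bits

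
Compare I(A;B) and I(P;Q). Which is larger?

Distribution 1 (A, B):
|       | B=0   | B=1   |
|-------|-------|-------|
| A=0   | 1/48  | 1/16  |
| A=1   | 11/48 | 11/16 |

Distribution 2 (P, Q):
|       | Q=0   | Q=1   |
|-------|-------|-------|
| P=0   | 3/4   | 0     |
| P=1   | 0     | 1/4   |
Distribution 1 (A, B):
Marginal P(A) (row sums):
  P(A=0) = 1/48 + 1/16 = 1/12
  P(A=1) = 11/48 + 11/16 = 11/12
Marginal P(B) (column sums):
  P(B=0) = 1/48 + 11/48 = 1/4
  P(B=1) = 1/16 + 11/16 = 3/4

H(A) = -[(1/12)·log₂(1/12) + (11/12)·log₂(11/12)]
  = 0.2987 + 0.1151
  = 0.4138 bits
H(B) = -[(1/4)·log₂(1/4) + (3/4)·log₂(3/4)]
  = 0.5000 + 0.3113
  = 0.8113 bits
H(A,B) = -[(1/48)·log₂(1/48) + (1/16)·log₂(1/16) + (11/48)·log₂(11/48) + (11/16)·log₂(11/16)]
  = 0.1164 + 0.2500 + 0.4871 + 0.3716
  = 1.2251 bits

I(A;B) = H(A) + H(B) - H(A,B)
  = 0.4138 + 0.8113 - 1.2251
  = 0.0000 bits

Distribution 2 (P, Q):
Marginal P(P) (row sums):
  P(P=0) = 3/4 + 0 = 3/4
  P(P=1) = 0 + 1/4 = 1/4
Marginal P(Q) (column sums):
  P(Q=0) = 3/4 + 0 = 3/4
  P(Q=1) = 0 + 1/4 = 1/4

H(P) = -[(3/4)·log₂(3/4) + (1/4)·log₂(1/4)]
  = 0.3113 + 0.5000
  = 0.8113 bits
H(Q) = -[(3/4)·log₂(3/4) + (1/4)·log₂(1/4)]
  = 0.3113 + 0.5000
  = 0.8113 bits
H(P,Q) = -[(3/4)·log₂(3/4) + (1/4)·log₂(1/4)]
  = 0.3113 + 0.5000
  = 0.8113 bits

I(P;Q) = H(P) + H(Q) - H(P,Q)
  = 0.8113 + 0.8113 - 0.8113
  = 0.8113 bits

I(P;Q) = 0.8113 bits > I(A;B) = 0.0000 bits, so (P, Q) has the higher mutual information (stronger dependence).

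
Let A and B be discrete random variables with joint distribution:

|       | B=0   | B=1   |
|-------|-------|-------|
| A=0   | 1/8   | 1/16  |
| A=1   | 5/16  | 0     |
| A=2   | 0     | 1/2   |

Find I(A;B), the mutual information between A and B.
Marginal P(A) (row sums):
  P(A=0) = 1/8 + 1/16 = 3/16
  P(A=1) = 5/16 + 0 = 5/16
  P(A=2) = 0 + 1/2 = 1/2
Marginal P(B) (column sums):
  P(B=0) = 1/8 + 5/16 + 0 = 7/16
  P(B=1) = 1/16 + 0 + 1/2 = 9/16

H(A) = -[(3/16)·log₂(3/16) + (5/16)·log₂(5/16) + (1/2)·log₂(1/2)]
  = 0.4528 + 0.5244 + 0.5000
  = 1.4772 bits
H(B) = -[(7/16)·log₂(7/16) + (9/16)·log₂(9/16)]
  = 0.5218 + 0.4669
  = 0.9887 bits
H(A,B) = -[(1/8)·log₂(1/8) + (1/16)·log₂(1/16) + (5/16)·log₂(5/16) + (1/2)·log₂(1/2)]
  = 0.3750 + 0.2500 + 0.5244 + 0.5000
  = 1.6494 bits

I(A;B) = H(A) + H(B) - H(A,B)
  = 1.4772 + 0.9887 - 1.6494
  = 0.8165 bits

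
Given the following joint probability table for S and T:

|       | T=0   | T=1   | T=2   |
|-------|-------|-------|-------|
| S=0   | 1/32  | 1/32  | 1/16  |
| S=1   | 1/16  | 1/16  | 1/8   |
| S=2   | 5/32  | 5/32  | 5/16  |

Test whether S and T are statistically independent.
Marginal P(S) (row sums):
  P(S=0) = 1/32 + 1/32 + 1/16 = 1/8
  P(S=1) = 1/16 + 1/16 + 1/8 = 1/4
  P(S=2) = 5/32 + 5/32 + 5/16 = 5/8
Marginal P(T) (column sums):
  P(T=0) = 1/32 + 1/16 + 5/32 = 1/4
  P(T=1) = 1/32 + 1/16 + 5/32 = 1/4
  P(T=2) = 1/16 + 1/8 + 5/16 = 1/2

S and T are independent iff P(S=i,T=j) = P(S=i)·P(T=j) for every cell.
  P(S=0)·P(T=0) = 1/8 × 1/4 = 1/32 = P(S=0,T=0) ✓
  P(S=0)·P(T=1) = 1/8 × 1/4 = 1/32 = P(S=0,T=1) ✓
  P(S=0)·P(T=2) = 1/8 × 1/2 = 1/16 = P(S=0,T=2) ✓
  P(S=1)·P(T=0) = 1/4 × 1/4 = 1/16 = P(S=1,T=0) ✓
  P(S=1)·P(T=1) = 1/4 × 1/4 = 1/16 = P(S=1,T=1) ✓
  P(S=1)·P(T=2) = 1/4 × 1/2 = 1/8 = P(S=1,T=2) ✓
  P(S=2)·P(T=0) = 5/8 × 1/4 = 5/32 = P(S=2,T=0) ✓
  P(S=2)·P(T=1) = 5/8 × 1/4 = 5/32 = P(S=2,T=1) ✓
  P(S=2)·P(T=2) = 5/8 × 1/2 = 5/16 = P(S=2,T=2) ✓

Yes, S and T are independent: every cell factors, so I(S;T) = 0 bits.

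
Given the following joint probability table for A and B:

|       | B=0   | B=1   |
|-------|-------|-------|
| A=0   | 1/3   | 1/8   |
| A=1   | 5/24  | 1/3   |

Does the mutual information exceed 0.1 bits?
Marginal P(A) (row sums):
  P(A=0) = 1/3 + 1/8 = 11/24
  P(A=1) = 5/24 + 1/3 = 13/24
Marginal P(B) (column sums):
  P(B=0) = 1/3 + 5/24 = 13/24
  P(B=1) = 1/8 + 1/3 = 11/24

H(A) = -[(11/24)·log₂(11/24) + (13/24)·log₂(13/24)]
  = 0.5159 + 0.4791
  = 0.9950 bits
H(B) = -[(13/24)·log₂(13/24) + (11/24)·log₂(11/24)]
  = 0.4791 + 0.5159
  = 0.9950 bits
H(A,B) = -[(1/3)·log₂(1/3) + (1/8)·log₂(1/8) + (5/24)·log₂(5/24) + (1/3)·log₂(1/3)]
  = 0.5283 + 0.3750 + 0.4715 + 0.5283
  = 1.9031 bits

I(A;B) = H(A) + H(B) - H(A,B)
  = 0.9950 + 0.9950 - 1.9031
  = 0.0869 bits

No. I(A;B) = 0.0869 bits, which is ≤ 0.1 bits.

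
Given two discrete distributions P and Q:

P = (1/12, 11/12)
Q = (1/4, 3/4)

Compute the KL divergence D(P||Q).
D(P||Q) = Σ P(i) log₂(P(i)/Q(i))
  i=0: (1/12) × log₂((1/12)/(1/4)) = (1/12) × log₂(1/3) = -0.1321
  i=1: (11/12) × log₂((11/12)/(3/4)) = (11/12) × log₂(11/9) = 0.2654
D(P||Q) = -0.1321 + 0.2654
  = 0.1333 bits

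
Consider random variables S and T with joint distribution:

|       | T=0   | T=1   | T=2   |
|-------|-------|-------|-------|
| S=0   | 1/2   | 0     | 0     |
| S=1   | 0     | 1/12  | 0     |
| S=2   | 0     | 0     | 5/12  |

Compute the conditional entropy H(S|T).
Marginal P(T) (column sums):
  P(T=0) = 1/2 + 0 + 0 = 1/2
  P(T=1) = 0 + 1/12 + 0 = 1/12
  P(T=2) = 0 + 0 + 5/12 = 5/12

H(S|T) = -Σ P(S,T)·log₂ P(S|T), where P(S|T) = P(S,T) / P(T)
  (cells with P(S,T) = 0 contribute 0)
  (S=0,T=0): P(S|T) = (1/2)/(1/2) = 1;  -(1/2)·log₂(1) = 0.0000
  (S=1,T=1): P(S|T) = (1/12)/(1/12) = 1;  -(1/12)·log₂(1) = 0.0000
  (S=2,T=2): P(S|T) = (5/12)/(5/12) = 1;  -(5/12)·log₂(1) = 0.0000
H(S|T) = 0.0000 + 0.0000 + 0.0000
  = 0.0000 bits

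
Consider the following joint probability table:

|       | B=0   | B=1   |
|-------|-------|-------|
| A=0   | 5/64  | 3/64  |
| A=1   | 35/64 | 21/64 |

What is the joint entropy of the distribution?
H(A,B) = -Σ P(A,B) log₂ P(A,B), summed over the non-zero cells:
H(A,B) = -[(5/64)·log₂(5/64) + (3/64)·log₂(3/64) + (35/64)·log₂(35/64) + (21/64)·log₂(21/64)]
  = 0.2873 + 0.2070 + 0.4762 + 0.5275
  = 1.4980 bits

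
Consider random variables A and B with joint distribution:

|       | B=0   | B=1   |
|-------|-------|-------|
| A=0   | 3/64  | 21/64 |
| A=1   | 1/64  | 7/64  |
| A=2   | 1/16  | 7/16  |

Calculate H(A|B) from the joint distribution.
Marginal P(B) (column sums):
  P(B=0) = 3/64 + 1/64 + 1/16 = 1/8
  P(B=1) = 21/64 + 7/64 + 7/16 = 7/8

H(A|B) = -Σ P(A,B)·log₂ P(A|B), where P(A|B) = P(A,B) / P(B)
  (A=0,B=0): P(A|B) = (3/64)/(1/8) = 3/8;  -(3/64)·log₂(3/8) = 0.0663
  (A=0,B=1): P(A|B) = (21/64)/(7/8) = 3/8;  -(21/64)·log₂(3/8) = 0.4643
  (A=1,B=0): P(A|B) = (1/64)/(1/8) = 1/8;  -(1/64)·log₂(1/8) = 0.0469
  (A=1,B=1): P(A|B) = (7/64)/(7/8) = 1/8;  -(7/64)·log₂(1/8) = 0.3281
  (A=2,B=0): P(A|B) = (1/16)/(1/8) = 1/2;  -(1/16)·log₂(1/2) = 0.0625
  (A=2,B=1): P(A|B) = (7/16)/(7/8) = 1/2;  -(7/16)·log₂(1/2) = 0.4375
H(A|B) = 0.0663 + 0.4643 + 0.0469 + 0.3281 + 0.0625 + 0.4375
  = 1.4056 bits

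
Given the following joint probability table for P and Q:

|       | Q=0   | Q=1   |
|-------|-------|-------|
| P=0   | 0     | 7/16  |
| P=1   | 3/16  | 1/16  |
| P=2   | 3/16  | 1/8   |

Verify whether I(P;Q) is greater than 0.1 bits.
Marginal P(P) (row sums):
  P(P=0) = 0 + 7/16 = 7/16
  P(P=1) = 3/16 + 1/16 = 1/4
  P(P=2) = 3/16 + 1/8 = 5/16
Marginal P(Q) (column sums):
  P(Q=0) = 0 + 3/16 + 3/16 = 3/8
  P(Q=1) = 7/16 + 1/16 + 1/8 = 5/8

H(P) = -[(7/16)·log₂(7/16) + (1/4)·log₂(1/4) + (5/16)·log₂(5/16)]
  = 0.5218 + 0.5000 + 0.5244
  = 1.5462 bits
H(Q) = -[(3/8)·log₂(3/8) + (5/8)·log₂(5/8)]
  = 0.5306 + 0.4238
  = 0.9544 bits
H(P,Q) = -[(7/16)·log₂(7/16) + (3/16)·log₂(3/16) + (1/16)·log₂(1/16) + (3/16)·log₂(3/16) + (1/8)·log₂(1/8)]
  = 0.5218 + 0.4528 + 0.2500 + 0.4528 + 0.3750
  = 2.0524 bits

I(P;Q) = H(P) + H(Q) - H(P,Q)
  = 1.5462 + 0.9544 - 2.0524
  = 0.4482 bits

Yes. I(P;Q) = 0.4482 bits, which is > 0.1 bits.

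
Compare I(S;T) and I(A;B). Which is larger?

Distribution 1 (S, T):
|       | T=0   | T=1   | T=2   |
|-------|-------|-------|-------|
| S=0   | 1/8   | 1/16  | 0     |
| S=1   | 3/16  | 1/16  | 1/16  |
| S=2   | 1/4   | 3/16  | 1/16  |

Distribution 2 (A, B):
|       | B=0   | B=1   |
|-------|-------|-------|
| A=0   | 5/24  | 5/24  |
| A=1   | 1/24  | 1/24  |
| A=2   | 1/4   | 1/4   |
Distribution 1 (S, T):
Marginal P(S) (row sums):
  P(S=0) = 1/8 + 1/16 + 0 = 3/16
  P(S=1) = 3/16 + 1/16 + 1/16 = 5/16
  P(S=2) = 1/4 + 3/16 + 1/16 = 1/2
Marginal P(T) (column sums):
  P(T=0) = 1/8 + 3/16 + 1/4 = 9/16
  P(T=1) = 1/16 + 1/16 + 3/16 = 5/16
  P(T=2) = 0 + 1/16 + 1/16 = 1/8

H(S) = -[(3/16)·log₂(3/16) + (5/16)·log₂(5/16) + (1/2)·log₂(1/2)]
  = 0.4528 + 0.5244 + 0.5000
  = 1.4772 bits
H(T) = -[(9/16)·log₂(9/16) + (5/16)·log₂(5/16) + (1/8)·log₂(1/8)]
  = 0.4669 + 0.5244 + 0.3750
  = 1.3663 bits
H(S,T) = -[(1/8)·log₂(1/8) + (1/16)·log₂(1/16) + (3/16)·log₂(3/16) + (1/16)·log₂(1/16) + (1/16)·log₂(1/16) + (1/4)·log₂(1/4) + (3/16)·log₂(3/16) + (1/16)·log₂(1/16)]
  = 0.3750 + 0.2500 + 0.4528 + 0.2500 + 0.2500 + 0.5000 + 0.4528 + 0.2500
  = 2.7806 bits

I(S;T) = H(S) + H(T) - H(S,T)
  = 1.4772 + 1.3663 - 2.7806
  = 0.0629 bits

Distribution 2 (A, B):
Marginal P(A) (row sums):
  P(A=0) = 5/24 + 5/24 = 5/12
  P(A=1) = 1/24 + 1/24 = 1/12
  P(A=2) = 1/4 + 1/4 = 1/2
Marginal P(B) (column sums):
  P(B=0) = 5/24 + 1/24 + 1/4 = 1/2
  P(B=1) = 5/24 + 1/24 + 1/4 = 1/2

H(A) = -[(5/12)·log₂(5/12) + (1/12)·log₂(1/12) + (1/2)·log₂(1/2)]
  = 0.5263 + 0.2987 + 0.5000
  = 1.3250 bits
H(B) = -[(1/2)·log₂(1/2) + (1/2)·log₂(1/2)]
  = 0.5000 + 0.5000
  = 1.0000 bits
H(A,B) = -[(5/24)·log₂(5/24) + (5/24)·log₂(5/24) + (1/24)·log₂(1/24) + (1/24)·log₂(1/24) + (1/4)·log₂(1/4) + (1/4)·log₂(1/4)]
  = 0.4715 + 0.4715 + 0.1910 + 0.1910 + 0.5000 + 0.5000
  = 2.3250 bits

I(A;B) = H(A) + H(B) - H(A,B)
  = 1.3250 + 1.0000 - 2.3250
  = 0.0000 bits

I(S;T) = 0.0629 bits > I(A;B) = 0.0000 bits, so (S, T) has the higher mutual information (stronger dependence).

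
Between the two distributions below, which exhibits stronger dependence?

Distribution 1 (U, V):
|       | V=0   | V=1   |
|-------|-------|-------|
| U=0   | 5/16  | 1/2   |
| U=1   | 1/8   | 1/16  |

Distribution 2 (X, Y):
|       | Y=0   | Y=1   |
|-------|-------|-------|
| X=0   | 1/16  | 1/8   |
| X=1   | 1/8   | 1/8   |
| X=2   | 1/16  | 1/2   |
Distribution 1 (U, V):
Marginal P(U) (row sums):
  P(U=0) = 5/16 + 1/2 = 13/16
  P(U=1) = 1/8 + 1/16 = 3/16
Marginal P(V) (column sums):
  P(V=0) = 5/16 + 1/8 = 7/16
  P(V=1) = 1/2 + 1/16 = 9/16

H(U) = -[(13/16)·log₂(13/16) + (3/16)·log₂(3/16)]
  = 0.2434 + 0.4528
  = 0.6962 bits
H(V) = -[(7/16)·log₂(7/16) + (9/16)·log₂(9/16)]
  = 0.5218 + 0.4669
  = 0.9887 bits
H(U,V) = -[(5/16)·log₂(5/16) + (1/2)·log₂(1/2) + (1/8)·log₂(1/8) + (1/16)·log₂(1/16)]
  = 0.5244 + 0.5000 + 0.3750 + 0.2500
  = 1.6494 bits

I(U;V) = H(U) + H(V) - H(U,V)
  = 0.6962 + 0.9887 - 1.6494
  = 0.0355 bits

Distribution 2 (X, Y):
Marginal P(X) (row sums):
  P(X=0) = 1/16 + 1/8 = 3/16
  P(X=1) = 1/8 + 1/8 = 1/4
  P(X=2) = 1/16 + 1/2 = 9/16
Marginal P(Y) (column sums):
  P(Y=0) = 1/16 + 1/8 + 1/16 = 1/4
  P(Y=1) = 1/8 + 1/8 + 1/2 = 3/4

H(X) = -[(3/16)·log₂(3/16) + (1/4)·log₂(1/4) + (9/16)·log₂(9/16)]
  = 0.4528 + 0.5000 + 0.4669
  = 1.4197 bits
H(Y) = -[(1/4)·log₂(1/4) + (3/4)·log₂(3/4)]
  = 0.5000 + 0.3113
  = 0.8113 bits
H(X,Y) = -[(1/16)·log₂(1/16) + (1/8)·log₂(1/8) + (1/8)·log₂(1/8) + (1/8)·log₂(1/8) + (1/16)·log₂(1/16) + (1/2)·log₂(1/2)]
  = 0.2500 + 0.3750 + 0.3750 + 0.3750 + 0.2500 + 0.5000
  = 2.1250 bits

I(X;Y) = H(X) + H(Y) - H(X,Y)
  = 1.4197 + 0.8113 - 2.1250
  = 0.1060 bits

I(X;Y) = 0.1060 bits > I(U;V) = 0.0355 bits, so (X, Y) has the higher mutual information (stronger dependence).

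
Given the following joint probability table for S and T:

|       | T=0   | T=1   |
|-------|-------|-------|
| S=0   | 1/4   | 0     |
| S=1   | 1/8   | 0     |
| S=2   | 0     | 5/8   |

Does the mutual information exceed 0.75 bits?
Marginal P(S) (row sums):
  P(S=0) = 1/4 + 0 = 1/4
  P(S=1) = 1/8 + 0 = 1/8
  P(S=2) = 0 + 5/8 = 5/8
Marginal P(T) (column sums):
  P(T=0) = 1/4 + 1/8 + 0 = 3/8
  P(T=1) = 0 + 0 + 5/8 = 5/8

H(S) = -[(1/4)·log₂(1/4) + (1/8)·log₂(1/8) + (5/8)·log₂(5/8)]
  = 0.5000 + 0.3750 + 0.4238
  = 1.2988 bits
H(T) = -[(3/8)·log₂(3/8) + (5/8)·log₂(5/8)]
  = 0.5306 + 0.4238
  = 0.9544 bits
H(S,T) = -[(1/4)·log₂(1/4) + (1/8)·log₂(1/8) + (5/8)·log₂(5/8)]
  = 0.5000 + 0.3750 + 0.4238
  = 1.2988 bits

I(S;T) = H(S) + H(T) - H(S,T)
  = 1.2988 + 0.9544 - 1.2988
  = 0.9544 bits

Yes. I(S;T) = 0.9544 bits, which is > 0.75 bits.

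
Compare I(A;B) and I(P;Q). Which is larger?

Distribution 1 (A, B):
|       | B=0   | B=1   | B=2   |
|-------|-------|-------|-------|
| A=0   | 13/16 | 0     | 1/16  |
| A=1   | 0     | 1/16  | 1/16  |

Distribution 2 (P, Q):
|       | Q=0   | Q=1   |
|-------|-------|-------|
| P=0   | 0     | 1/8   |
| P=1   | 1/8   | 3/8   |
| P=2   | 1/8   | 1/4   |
Distribution 1 (A, B):
Marginal P(A) (row sums):
  P(A=0) = 13/16 + 0 + 1/16 = 7/8
  P(A=1) = 0 + 1/16 + 1/16 = 1/8
Marginal P(B) (column sums):
  P(B=0) = 13/16 + 0 = 13/16
  P(B=1) = 0 + 1/16 = 1/16
  P(B=2) = 1/16 + 1/16 = 1/8

H(A) = -[(7/8)·log₂(7/8) + (1/8)·log₂(1/8)]
  = 0.1686 + 0.3750
  = 0.5436 bits
H(B) = -[(13/16)·log₂(13/16) + (1/16)·log₂(1/16) + (1/8)·log₂(1/8)]
  = 0.2434 + 0.2500 + 0.3750
  = 0.8684 bits
H(A,B) = -[(13/16)·log₂(13/16) + (1/16)·log₂(1/16) + (1/16)·log₂(1/16) + (1/16)·log₂(1/16)]
  = 0.2434 + 0.2500 + 0.2500 + 0.2500
  = 0.9934 bits

I(A;B) = H(A) + H(B) - H(A,B)
  = 0.5436 + 0.8684 - 0.9934
  = 0.4186 bits

Distribution 2 (P, Q):
Marginal P(P) (row sums):
  P(P=0) = 0 + 1/8 = 1/8
  P(P=1) = 1/8 + 3/8 = 1/2
  P(P=2) = 1/8 + 1/4 = 3/8
Marginal P(Q) (column sums):
  P(Q=0) = 0 + 1/8 + 1/8 = 1/4
  P(Q=1) = 1/8 + 3/8 + 1/4 = 3/4

H(P) = -[(1/8)·log₂(1/8) + (1/2)·log₂(1/2) + (3/8)·log₂(3/8)]
  = 0.3750 + 0.5000 + 0.5306
  = 1.4056 bits
H(Q) = -[(1/4)·log₂(1/4) + (3/4)·log₂(3/4)]
  = 0.5000 + 0.3113
  = 0.8113 bits
H(P,Q) = -[(1/8)·log₂(1/8) + (1/8)·log₂(1/8) + (3/8)·log₂(3/8) + (1/8)·log₂(1/8) + (1/4)·log₂(1/4)]
  = 0.3750 + 0.3750 + 0.5306 + 0.3750 + 0.5000
  = 2.1556 bits

I(P;Q) = H(P) + H(Q) - H(P,Q)
  = 1.4056 + 0.8113 - 2.1556
  = 0.0613 bits

I(A;B) = 0.4186 bits > I(P;Q) = 0.0613 bits, so (A, B) has the higher mutual information (stronger dependence).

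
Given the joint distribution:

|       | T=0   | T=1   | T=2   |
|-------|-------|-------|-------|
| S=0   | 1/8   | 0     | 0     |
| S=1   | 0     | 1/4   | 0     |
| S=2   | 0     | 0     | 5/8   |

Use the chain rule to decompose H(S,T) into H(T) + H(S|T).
By the chain rule: H(S,T) = H(T) + H(S|T)

Marginal P(T) (column sums):
  P(T=0) = 1/8 + 0 + 0 = 1/8
  P(T=1) = 0 + 1/4 + 0 = 1/4
  P(T=2) = 0 + 0 + 5/8 = 5/8
H(T) = -[(1/8)·log₂(1/8) + (1/4)·log₂(1/4) + (5/8)·log₂(5/8)]
  = 0.3750 + 0.5000 + 0.4238
  = 1.2988 bits
H(S|T) = -Σ P(S,T)·log₂ P(S|T), where P(S|T) = P(S,T) / P(T)
  (cells with P(S,T) = 0 contribute 0)
  (S=0,T=0): P(S|T) = (1/8)/(1/8) = 1;  -(1/8)·log₂(1) = 0.0000
  (S=1,T=1): P(S|T) = (1/4)/(1/4) = 1;  -(1/4)·log₂(1) = 0.0000
  (S=2,T=2): P(S|T) = (5/8)/(5/8) = 1;  -(5/8)·log₂(1) = 0.0000
H(S|T) = 0.0000 + 0.0000 + 0.0000
  = 0.0000 bits

H(S,T) = H(T) + H(S|T) = 1.2988 + 0.0000 = 1.2988 bits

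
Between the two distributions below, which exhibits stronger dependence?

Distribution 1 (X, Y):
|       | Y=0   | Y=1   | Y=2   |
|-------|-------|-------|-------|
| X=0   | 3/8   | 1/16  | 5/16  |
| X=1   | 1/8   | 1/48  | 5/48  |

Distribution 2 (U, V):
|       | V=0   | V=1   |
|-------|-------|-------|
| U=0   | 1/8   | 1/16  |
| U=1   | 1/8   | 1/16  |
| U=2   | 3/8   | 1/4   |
Distribution 1 (X, Y):
Marginal P(X) (row sums):
  P(X=0) = 3/8 + 1/16 + 5/16 = 3/4
  P(X=1) = 1/8 + 1/48 + 5/48 = 1/4
Marginal P(Y) (column sums):
  P(Y=0) = 3/8 + 1/8 = 1/2
  P(Y=1) = 1/16 + 1/48 = 1/12
  P(Y=2) = 5/16 + 5/48 = 5/12

H(X) = -[(3/4)·log₂(3/4) + (1/4)·log₂(1/4)]
  = 0.3113 + 0.5000
  = 0.8113 bits
H(Y) = -[(1/2)·log₂(1/2) + (1/12)·log₂(1/12) + (5/12)·log₂(5/12)]
  = 0.5000 + 0.2987 + 0.5263
  = 1.3250 bits
H(X,Y) = -[(3/8)·log₂(3/8) + (1/16)·log₂(1/16) + (5/16)·log₂(5/16) + (1/8)·log₂(1/8) + (1/48)·log₂(1/48) + (5/48)·log₂(5/48)]
  = 0.5306 + 0.2500 + 0.5244 + 0.3750 + 0.1164 + 0.3399
  = 2.1363 bits

I(X;Y) = H(X) + H(Y) - H(X,Y)
  = 0.8113 + 1.3250 - 2.1363
  = 0.0000 bits

Distribution 2 (U, V):
Marginal P(U) (row sums):
  P(U=0) = 1/8 + 1/16 = 3/16
  P(U=1) = 1/8 + 1/16 = 3/16
  P(U=2) = 3/8 + 1/4 = 5/8
Marginal P(V) (column sums):
  P(V=0) = 1/8 + 1/8 + 3/8 = 5/8
  P(V=1) = 1/16 + 1/16 + 1/4 = 3/8

H(U) = -[(3/16)·log₂(3/16) + (3/16)·log₂(3/16) + (5/8)·log₂(5/8)]
  = 0.4528 + 0.4528 + 0.4238
  = 1.3294 bits
H(V) = -[(5/8)·log₂(5/8) + (3/8)·log₂(3/8)]
  = 0.4238 + 0.5306
  = 0.9544 bits
H(U,V) = -[(1/8)·log₂(1/8) + (1/16)·log₂(1/16) + (1/8)·log₂(1/8) + (1/16)·log₂(1/16) + (3/8)·log₂(3/8) + (1/4)·log₂(1/4)]
  = 0.3750 + 0.2500 + 0.3750 + 0.2500 + 0.5306 + 0.5000
  = 2.2806 bits

I(U;V) = H(U) + H(V) - H(U,V)
  = 1.3294 + 0.9544 - 2.2806
  = 0.0032 bits

I(U;V) = 0.0032 bits > I(X;Y) = 0.0000 bits, so (U, V) has the higher mutual information (stronger dependence).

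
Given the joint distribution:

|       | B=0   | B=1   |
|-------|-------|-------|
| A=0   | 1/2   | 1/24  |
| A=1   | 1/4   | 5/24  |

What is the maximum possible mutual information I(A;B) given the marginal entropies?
The upper bound on mutual information is I(A;B) ≤ min(H(A), H(B)).

Marginal P(A) (row sums):
  P(A=0) = 1/2 + 1/24 = 13/24
  P(A=1) = 1/4 + 5/24 = 11/24
Marginal P(B) (column sums):
  P(B=0) = 1/2 + 1/4 = 3/4
  P(B=1) = 1/24 + 5/24 = 1/4

H(A) = -[(13/24)·log₂(13/24) + (11/24)·log₂(11/24)]
  = 0.4791 + 0.5159
  = 0.9950 bits
H(B) = -[(3/4)·log₂(3/4) + (1/4)·log₂(1/4)]
  = 0.3113 + 0.5000
  = 0.8113 bits

Maximum possible I(A;B) = min(0.9950, 0.8113) = 0.8113 bits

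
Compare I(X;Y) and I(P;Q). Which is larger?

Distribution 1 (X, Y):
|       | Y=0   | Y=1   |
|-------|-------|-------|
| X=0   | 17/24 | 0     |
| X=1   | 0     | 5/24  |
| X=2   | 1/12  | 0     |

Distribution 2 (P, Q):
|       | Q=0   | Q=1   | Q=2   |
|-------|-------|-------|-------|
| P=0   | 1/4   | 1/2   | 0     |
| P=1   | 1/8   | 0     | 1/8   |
Distribution 1 (X, Y):
Marginal P(X) (row sums):
  P(X=0) = 17/24 + 0 = 17/24
  P(X=1) = 0 + 5/24 = 5/24
  P(X=2) = 1/12 + 0 = 1/12
Marginal P(Y) (column sums):
  P(Y=0) = 17/24 + 0 + 1/12 = 19/24
  P(Y=1) = 0 + 5/24 + 0 = 5/24

H(X) = -[(17/24)·log₂(17/24) + (5/24)·log₂(5/24) + (1/12)·log₂(1/12)]
  = 0.3524 + 0.4715 + 0.2987
  = 1.1226 bits
H(Y) = -[(19/24)·log₂(19/24) + (5/24)·log₂(5/24)]
  = 0.2668 + 0.4715
  = 0.7383 bits
H(X,Y) = -[(17/24)·log₂(17/24) + (5/24)·log₂(5/24) + (1/12)·log₂(1/12)]
  = 0.3524 + 0.4715 + 0.2987
  = 1.1226 bits

I(X;Y) = H(X) + H(Y) - H(X,Y)
  = 1.1226 + 0.7383 - 1.1226
  = 0.7383 bits

Distribution 2 (P, Q):
Marginal P(P) (row sums):
  P(P=0) = 1/4 + 1/2 + 0 = 3/4
  P(P=1) = 1/8 + 0 + 1/8 = 1/4
Marginal P(Q) (column sums):
  P(Q=0) = 1/4 + 1/8 = 3/8
  P(Q=1) = 1/2 + 0 = 1/2
  P(Q=2) = 0 + 1/8 = 1/8

H(P) = -[(3/4)·log₂(3/4) + (1/4)·log₂(1/4)]
  = 0.3113 + 0.5000
  = 0.8113 bits
H(Q) = -[(3/8)·log₂(3/8) + (1/2)·log₂(1/2) + (1/8)·log₂(1/8)]
  = 0.5306 + 0.5000 + 0.3750
  = 1.4056 bits
H(P,Q) = -[(1/4)·log₂(1/4) + (1/2)·log₂(1/2) + (1/8)·log₂(1/8) + (1/8)·log₂(1/8)]
  = 0.5000 + 0.5000 + 0.3750 + 0.3750
  = 1.7500 bits

I(P;Q) = H(P) + H(Q) - H(P,Q)
  = 0.8113 + 1.4056 - 1.7500
  = 0.4669 bits

I(X;Y) = 0.7383 bits > I(P;Q) = 0.4669 bits, so (X, Y) has the higher mutual information (stronger dependence).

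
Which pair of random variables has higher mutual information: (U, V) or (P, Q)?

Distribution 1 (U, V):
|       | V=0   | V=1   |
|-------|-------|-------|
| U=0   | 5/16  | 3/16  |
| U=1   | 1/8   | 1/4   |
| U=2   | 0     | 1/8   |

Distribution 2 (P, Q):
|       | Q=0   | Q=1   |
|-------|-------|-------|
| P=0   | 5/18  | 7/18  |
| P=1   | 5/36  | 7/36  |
Distribution 1 (U, V):
Marginal P(U) (row sums):
  P(U=0) = 5/16 + 3/16 = 1/2
  P(U=1) = 1/8 + 1/4 = 3/8
  P(U=2) = 0 + 1/8 = 1/8
Marginal P(V) (column sums):
  P(V=0) = 5/16 + 1/8 + 0 = 7/16
  P(V=1) = 3/16 + 1/4 + 1/8 = 9/16

H(U) = -[(1/2)·log₂(1/2) + (3/8)·log₂(3/8) + (1/8)·log₂(1/8)]
  = 0.5000 + 0.5306 + 0.3750
  = 1.4056 bits
H(V) = -[(7/16)·log₂(7/16) + (9/16)·log₂(9/16)]
  = 0.5218 + 0.4669
  = 0.9887 bits
H(U,V) = -[(5/16)·log₂(5/16) + (3/16)·log₂(3/16) + (1/8)·log₂(1/8) + (1/4)·log₂(1/4) + (1/8)·log₂(1/8)]
  = 0.5244 + 0.4528 + 0.3750 + 0.5000 + 0.3750
  = 2.2272 bits

I(U;V) = H(U) + H(V) - H(U,V)
  = 1.4056 + 0.9887 - 2.2272
  = 0.1671 bits

Distribution 2 (P, Q):
Marginal P(P) (row sums):
  P(P=0) = 5/18 + 7/18 = 2/3
  P(P=1) = 5/36 + 7/36 = 1/3
Marginal P(Q) (column sums):
  P(Q=0) = 5/18 + 5/36 = 5/12
  P(Q=1) = 7/18 + 7/36 = 7/12

H(P) = -[(2/3)·log₂(2/3) + (1/3)·log₂(1/3)]
  = 0.3900 + 0.5283
  = 0.9183 bits
H(Q) = -[(5/12)·log₂(5/12) + (7/12)·log₂(7/12)]
  = 0.5263 + 0.4536
  = 0.9799 bits
H(P,Q) = -[(5/18)·log₂(5/18) + (7/18)·log₂(7/18) + (5/36)·log₂(5/36) + (7/36)·log₂(7/36)]
  = 0.5133 + 0.5299 + 0.3956 + 0.4594
  = 1.8982 bits

I(P;Q) = H(P) + H(Q) - H(P,Q)
  = 0.9183 + 0.9799 - 1.8982
  = 0.0000 bits

I(U;V) = 0.1671 bits > I(P;Q) = 0.0000 bits, so (U, V) has the higher mutual information (stronger dependence).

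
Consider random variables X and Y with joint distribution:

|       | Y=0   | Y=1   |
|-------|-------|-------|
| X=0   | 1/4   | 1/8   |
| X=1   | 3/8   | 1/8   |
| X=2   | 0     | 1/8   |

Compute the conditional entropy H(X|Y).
Marginal P(Y) (column sums):
  P(Y=0) = 1/4 + 3/8 + 0 = 5/8
  P(Y=1) = 1/8 + 1/8 + 1/8 = 3/8

H(X|Y) = -Σ P(X,Y)·log₂ P(X|Y), where P(X|Y) = P(X,Y) / P(Y)
  (cells with P(X,Y) = 0 contribute 0)
  (X=0,Y=0): P(X|Y) = (1/4)/(5/8) = 2/5;  -(1/4)·log₂(2/5) = 0.3305
  (X=0,Y=1): P(X|Y) = (1/8)/(3/8) = 1/3;  -(1/8)·log₂(1/3) = 0.1981
  (X=1,Y=0): P(X|Y) = (3/8)/(5/8) = 3/5;  -(3/8)·log₂(3/5) = 0.2764
  (X=1,Y=1): P(X|Y) = (1/8)/(3/8) = 1/3;  -(1/8)·log₂(1/3) = 0.1981
  (X=2,Y=1): P(X|Y) = (1/8)/(3/8) = 1/3;  -(1/8)·log₂(1/3) = 0.1981
H(X|Y) = 0.3305 + 0.1981 + 0.2764 + 0.1981 + 0.1981
  = 1.2012 bits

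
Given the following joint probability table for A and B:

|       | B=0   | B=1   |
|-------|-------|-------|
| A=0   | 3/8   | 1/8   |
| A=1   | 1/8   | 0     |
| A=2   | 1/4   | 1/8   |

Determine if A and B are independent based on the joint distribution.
Marginal P(A) (row sums):
  P(A=0) = 3/8 + 1/8 = 1/2
  P(A=1) = 1/8 + 0 = 1/8
  P(A=2) = 1/4 + 1/8 = 3/8
Marginal P(B) (column sums):
  P(B=0) = 3/8 + 1/8 + 1/4 = 3/4
  P(B=1) = 1/8 + 0 + 1/8 = 1/4

A and B are independent iff P(A=i,B=j) = P(A=i)·P(B=j) for every cell.
  P(A=1)·P(B=0) = 1/8 × 3/4 = 3/32, but P(A=1,B=0) = 1/8 ✗

No, A and B are not independent. Quantitatively, I(A;B) > 0:

H(A) = -[(1/2)·log₂(1/2) + (1/8)·log₂(1/8) + (3/8)·log₂(3/8)]
  = 0.5000 + 0.3750 + 0.5306
  = 1.4056 bits
H(B) = -[(3/4)·log₂(3/4) + (1/4)·log₂(1/4)]
  = 0.3113 + 0.5000
  = 0.8113 bits
H(A,B) = -[(3/8)·log₂(3/8) + (1/8)·log₂(1/8) + (1/8)·log₂(1/8) + (1/4)·log₂(1/4) + (1/8)·log₂(1/8)]
  = 0.5306 + 0.3750 + 0.3750 + 0.5000 + 0.3750
  = 2.1556 bits
I(A;B) = H(A) + H(B) - H(A,B) = 1.4056 + 0.8113 - 2.1556 = 0.0613 bits > 0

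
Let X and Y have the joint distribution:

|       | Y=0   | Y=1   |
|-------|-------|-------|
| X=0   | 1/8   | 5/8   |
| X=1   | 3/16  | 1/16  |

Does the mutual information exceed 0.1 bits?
Marginal P(X) (row sums):
  P(X=0) = 1/8 + 5/8 = 3/4
  P(X=1) = 3/16 + 1/16 = 1/4
Marginal P(Y) (column sums):
  P(Y=0) = 1/8 + 3/16 = 5/16
  P(Y=1) = 5/8 + 1/16 = 11/16

H(X) = -[(3/4)·log₂(3/4) + (1/4)·log₂(1/4)]
  = 0.3113 + 0.5000
  = 0.8113 bits
H(Y) = -[(5/16)·log₂(5/16) + (11/16)·log₂(11/16)]
  = 0.5244 + 0.3716
  = 0.8960 bits
H(X,Y) = -[(1/8)·log₂(1/8) + (5/8)·log₂(5/8) + (3/16)·log₂(3/16) + (1/16)·log₂(1/16)]
  = 0.3750 + 0.4238 + 0.4528 + 0.2500
  = 1.5016 bits

I(X;Y) = H(X) + H(Y) - H(X,Y)
  = 0.8113 + 0.8960 - 1.5016
  = 0.2057 bits

Yes. I(X;Y) = 0.2057 bits, which is > 0.1 bits.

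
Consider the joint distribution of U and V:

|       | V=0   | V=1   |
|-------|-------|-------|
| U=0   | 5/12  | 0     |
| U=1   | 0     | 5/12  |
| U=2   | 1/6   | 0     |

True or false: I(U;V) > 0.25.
Marginal P(U) (row sums):
  P(U=0) = 5/12 + 0 = 5/12
  P(U=1) = 0 + 5/12 = 5/12
  P(U=2) = 1/6 + 0 = 1/6
Marginal P(V) (column sums):
  P(V=0) = 5/12 + 0 + 1/6 = 7/12
  P(V=1) = 0 + 5/12 + 0 = 5/12

H(U) = -[(5/12)·log₂(5/12) + (5/12)·log₂(5/12) + (1/6)·log₂(1/6)]
  = 0.5263 + 0.5263 + 0.4308
  = 1.4834 bits
H(V) = -[(7/12)·log₂(7/12) + (5/12)·log₂(5/12)]
  = 0.4536 + 0.5263
  = 0.9799 bits
H(U,V) = -[(5/12)·log₂(5/12) + (5/12)·log₂(5/12) + (1/6)·log₂(1/6)]
  = 0.5263 + 0.5263 + 0.4308
  = 1.4834 bits

I(U;V) = H(U) + H(V) - H(U,V)
  = 1.4834 + 0.9799 - 1.4834
  = 0.9799 bits

True. I(U;V) = 0.9799 bits, which is > 0.25 bits.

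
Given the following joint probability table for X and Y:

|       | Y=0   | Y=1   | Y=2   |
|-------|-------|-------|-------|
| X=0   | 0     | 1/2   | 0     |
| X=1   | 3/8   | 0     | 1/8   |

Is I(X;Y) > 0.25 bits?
Marginal P(X) (row sums):
  P(X=0) = 0 + 1/2 + 0 = 1/2
  P(X=1) = 3/8 + 0 + 1/8 = 1/2
Marginal P(Y) (column sums):
  P(Y=0) = 0 + 3/8 = 3/8
  P(Y=1) = 1/2 + 0 = 1/2
  P(Y=2) = 0 + 1/8 = 1/8

H(X) = -[(1/2)·log₂(1/2) + (1/2)·log₂(1/2)]
  = 0.5000 + 0.5000
  = 1.0000 bits
H(Y) = -[(3/8)·log₂(3/8) + (1/2)·log₂(1/2) + (1/8)·log₂(1/8)]
  = 0.5306 + 0.5000 + 0.3750
  = 1.4056 bits
H(X,Y) = -[(1/2)·log₂(1/2) + (3/8)·log₂(3/8) + (1/8)·log₂(1/8)]
  = 0.5000 + 0.5306 + 0.3750
  = 1.4056 bits

I(X;Y) = H(X) + H(Y) - H(X,Y)
  = 1.0000 + 1.4056 - 1.4056
  = 1.0000 bits

Yes. I(X;Y) = 1.0000 bits, which is > 0.25 bits.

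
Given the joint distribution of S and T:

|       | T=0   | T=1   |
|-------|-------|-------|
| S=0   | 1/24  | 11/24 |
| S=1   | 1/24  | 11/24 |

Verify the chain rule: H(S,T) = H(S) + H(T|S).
Left side:
H(S,T) = -[(1/24)·log₂(1/24) + (11/24)·log₂(11/24) + (1/24)·log₂(1/24) + (11/24)·log₂(11/24)]
  = 0.1910 + 0.5159 + 0.1910 + 0.5159
  = 1.4138 bits

Right side:
Marginal P(S) (row sums):
  P(S=0) = 1/24 + 11/24 = 1/2
  P(S=1) = 1/24 + 11/24 = 1/2
H(S) = -[(1/2)·log₂(1/2) + (1/2)·log₂(1/2)]
  = 0.5000 + 0.5000
  = 1.0000 bits
H(T|S) = -Σ P(S,T)·log₂ P(T|S), where P(T|S) = P(S,T) / P(S)
  (S=0,T=0): P(T|S) = (1/24)/(1/2) = 1/12;  -(1/24)·log₂(1/12) = 0.1494
  (S=0,T=1): P(T|S) = (11/24)/(1/2) = 11/12;  -(11/24)·log₂(11/12) = 0.0575
  (S=1,T=0): P(T|S) = (1/24)/(1/2) = 1/12;  -(1/24)·log₂(1/12) = 0.1494
  (S=1,T=1): P(T|S) = (11/24)/(1/2) = 11/12;  -(11/24)·log₂(11/12) = 0.0575
H(T|S) = 0.1494 + 0.0575 + 0.1494 + 0.0575
  = 0.4138 bits
H(S) + H(T|S) = 1.0000 + 0.4138 = 1.4138 bits

Both sides equal 1.4138 bits, so the chain rule holds ✓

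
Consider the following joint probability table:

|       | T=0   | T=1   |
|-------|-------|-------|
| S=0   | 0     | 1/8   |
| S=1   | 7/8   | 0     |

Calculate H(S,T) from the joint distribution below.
H(S,T) = -Σ P(S,T) log₂ P(S,T), summed over the non-zero cells:
H(S,T) = -[(1/8)·log₂(1/8) + (7/8)·log₂(7/8)]
  = 0.3750 + 0.1686
  = 0.5436 bits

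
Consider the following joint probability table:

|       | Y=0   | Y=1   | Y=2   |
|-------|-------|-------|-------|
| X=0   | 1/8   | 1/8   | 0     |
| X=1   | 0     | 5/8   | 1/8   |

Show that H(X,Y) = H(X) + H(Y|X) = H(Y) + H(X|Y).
Marginal P(X) (row sums):
  P(X=0) = 1/8 + 1/8 + 0 = 1/4
  P(X=1) = 0 + 5/8 + 1/8 = 3/4
Marginal P(Y) (column sums):
  P(Y=0) = 1/8 + 0 = 1/8
  P(Y=1) = 1/8 + 5/8 = 3/4
  P(Y=2) = 0 + 1/8 = 1/8

Decomposition 1: H(X) + H(Y|X)
H(X) = -[(1/4)·log₂(1/4) + (3/4)·log₂(3/4)]
  = 0.5000 + 0.3113
  = 0.8113 bits
H(Y|X) = -Σ P(X,Y)·log₂ P(Y|X), where P(Y|X) = P(X,Y) / P(X)
  (cells with P(X,Y) = 0 contribute 0)
  (X=0,Y=0): P(Y|X) = (1/8)/(1/4) = 1/2;  -(1/8)·log₂(1/2) = 0.1250
  (X=0,Y=1): P(Y|X) = (1/8)/(1/4) = 1/2;  -(1/8)·log₂(1/2) = 0.1250
  (X=1,Y=1): P(Y|X) = (5/8)/(3/4) = 5/6;  -(5/8)·log₂(5/6) = 0.1644
  (X=1,Y=2): P(Y|X) = (1/8)/(3/4) = 1/6;  -(1/8)·log₂(1/6) = 0.3231
H(Y|X) = 0.1250 + 0.1250 + 0.1644 + 0.3231
  = 0.7375 bits
H(X) + H(Y|X) = 0.8113 + 0.7375 = 1.5488 bits

Decomposition 2: H(Y) + H(X|Y)
H(Y) = -[(1/8)·log₂(1/8) + (3/4)·log₂(3/4) + (1/8)·log₂(1/8)]
  = 0.3750 + 0.3113 + 0.3750
  = 1.0613 bits
H(X|Y) = -Σ P(X,Y)·log₂ P(X|Y), where P(X|Y) = P(X,Y) / P(Y)
  (cells with P(X,Y) = 0 contribute 0)
  (X=0,Y=0): P(X|Y) = (1/8)/(1/8) = 1;  -(1/8)·log₂(1) = 0.0000
  (X=0,Y=1): P(X|Y) = (1/8)/(3/4) = 1/6;  -(1/8)·log₂(1/6) = 0.3231
  (X=1,Y=1): P(X|Y) = (5/8)/(3/4) = 5/6;  -(5/8)·log₂(5/6) = 0.1644
  (X=1,Y=2): P(X|Y) = (1/8)/(1/8) = 1;  -(1/8)·log₂(1) = 0.0000
H(X|Y) = 0.0000 + 0.3231 + 0.1644 + 0.0000
  = 0.4875 bits
H(Y) + H(X|Y) = 1.0613 + 0.4875 = 1.5488 bits

Direct computation of the joint entropy:
H(X,Y) = -[(1/8)·log₂(1/8) + (1/8)·log₂(1/8) + (5/8)·log₂(5/8) + (1/8)·log₂(1/8)]
  = 0.3750 + 0.3750 + 0.4238 + 0.3750
  = 1.5488 bits

All three agree: H(X,Y) = 1.5488 bits ✓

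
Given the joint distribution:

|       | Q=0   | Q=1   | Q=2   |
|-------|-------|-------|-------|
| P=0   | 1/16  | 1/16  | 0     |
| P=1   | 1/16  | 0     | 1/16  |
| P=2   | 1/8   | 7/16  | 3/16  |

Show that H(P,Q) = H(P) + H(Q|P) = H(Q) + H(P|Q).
Marginal P(P) (row sums):
  P(P=0) = 1/16 + 1/16 + 0 = 1/8
  P(P=1) = 1/16 + 0 + 1/16 = 1/8
  P(P=2) = 1/8 + 7/16 + 3/16 = 3/4
Marginal P(Q) (column sums):
  P(Q=0) = 1/16 + 1/16 + 1/8 = 1/4
  P(Q=1) = 1/16 + 0 + 7/16 = 1/2
  P(Q=2) = 0 + 1/16 + 3/16 = 1/4

Decomposition 1: H(P) + H(Q|P)
H(P) = -[(1/8)·log₂(1/8) + (1/8)·log₂(1/8) + (3/4)·log₂(3/4)]
  = 0.3750 + 0.3750 + 0.3113
  = 1.0613 bits
H(Q|P) = -Σ P(P,Q)·log₂ P(Q|P), where P(Q|P) = P(P,Q) / P(P)
  (cells with P(P,Q) = 0 contribute 0)
  (P=0,Q=0): P(Q|P) = (1/16)/(1/8) = 1/2;  -(1/16)·log₂(1/2) = 0.0625
  (P=0,Q=1): P(Q|P) = (1/16)/(1/8) = 1/2;  -(1/16)·log₂(1/2) = 0.0625
  (P=1,Q=0): P(Q|P) = (1/16)/(1/8) = 1/2;  -(1/16)·log₂(1/2) = 0.0625
  (P=1,Q=2): P(Q|P) = (1/16)/(1/8) = 1/2;  -(1/16)·log₂(1/2) = 0.0625
  (P=2,Q=0): P(Q|P) = (1/8)/(3/4) = 1/6;  -(1/8)·log₂(1/6) = 0.3231
  (P=2,Q=1): P(Q|P) = (7/16)/(3/4) = 7/12;  -(7/16)·log₂(7/12) = 0.3402
  (P=2,Q=2): P(Q|P) = (3/16)/(3/4) = 1/4;  -(3/16)·log₂(1/4) = 0.3750
H(Q|P) = 0.0625 + 0.0625 + 0.0625 + 0.0625 + 0.3231 + 0.3402 + 0.3750
  = 1.2883 bits
H(P) + H(Q|P) = 1.0613 + 1.2883 = 2.3496 bits

Decomposition 2: H(Q) + H(P|Q)
H(Q) = -[(1/4)·log₂(1/4) + (1/2)·log₂(1/2) + (1/4)·log₂(1/4)]
  = 0.5000 + 0.5000 + 0.5000
  = 1.5000 bits
H(P|Q) = -Σ P(P,Q)·log₂ P(P|Q), where P(P|Q) = P(P,Q) / P(Q)
  (cells with P(P,Q) = 0 contribute 0)
  (P=0,Q=0): P(P|Q) = (1/16)/(1/4) = 1/4;  -(1/16)·log₂(1/4) = 0.1250
  (P=0,Q=1): P(P|Q) = (1/16)/(1/2) = 1/8;  -(1/16)·log₂(1/8) = 0.1875
  (P=1,Q=0): P(P|Q) = (1/16)/(1/4) = 1/4;  -(1/16)·log₂(1/4) = 0.1250
  (P=1,Q=2): P(P|Q) = (1/16)/(1/4) = 1/4;  -(1/16)·log₂(1/4) = 0.1250
  (P=2,Q=0): P(P|Q) = (1/8)/(1/4) = 1/2;  -(1/8)·log₂(1/2) = 0.1250
  (P=2,Q=1): P(P|Q) = (7/16)/(1/2) = 7/8;  -(7/16)·log₂(7/8) = 0.0843
  (P=2,Q=2): P(P|Q) = (3/16)/(1/4) = 3/4;  -(3/16)·log₂(3/4) = 0.0778
H(P|Q) = 0.1250 + 0.1875 + 0.1250 + 0.1250 + 0.1250 + 0.0843 + 0.0778
  = 0.8496 bits
H(Q) + H(P|Q) = 1.5000 + 0.8496 = 2.3496 bits

Direct computation of the joint entropy:
H(P,Q) = -[(1/16)·log₂(1/16) + (1/16)·log₂(1/16) + (1/16)·log₂(1/16) + (1/16)·log₂(1/16) + (1/8)·log₂(1/8) + (7/16)·log₂(7/16) + (3/16)·log₂(3/16)]
  = 0.2500 + 0.2500 + 0.2500 + 0.2500 + 0.3750 + 0.5218 + 0.4528
  = 2.3496 bits

All three agree: H(P,Q) = 2.3496 bits ✓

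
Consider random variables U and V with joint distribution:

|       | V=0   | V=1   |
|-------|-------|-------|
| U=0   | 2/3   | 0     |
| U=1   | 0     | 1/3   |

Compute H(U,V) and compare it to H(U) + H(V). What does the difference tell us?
Marginal P(U) (row sums):
  P(U=0) = 2/3 + 0 = 2/3
  P(U=1) = 0 + 1/3 = 1/3
Marginal P(V) (column sums):
  P(V=0) = 2/3 + 0 = 2/3
  P(V=1) = 0 + 1/3 = 1/3

H(U,V) = -[(2/3)·log₂(2/3) + (1/3)·log₂(1/3)]
  = 0.3900 + 0.5283
  = 0.9183 bits
H(U) = -[(2/3)·log₂(2/3) + (1/3)·log₂(1/3)]
  = 0.3900 + 0.5283
  = 0.9183 bits
H(V) = -[(2/3)·log₂(2/3) + (1/3)·log₂(1/3)]
  = 0.3900 + 0.5283
  = 0.9183 bits

H(U) + H(V) = 0.9183 + 0.9183 = 1.8366 bits
Difference: H(U) + H(V) - H(U,V) = 1.8366 - 0.9183 = 0.9183 bits = I(U;V)

The difference is the mutual information; it is positive here, so U and V are dependent (knowing one reduces uncertainty about the other by 0.9183 bits).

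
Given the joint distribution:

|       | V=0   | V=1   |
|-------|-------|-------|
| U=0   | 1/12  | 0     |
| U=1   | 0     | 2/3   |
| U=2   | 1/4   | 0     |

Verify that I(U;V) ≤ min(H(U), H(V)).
Marginal P(U) (row sums):
  P(U=0) = 1/12 + 0 = 1/12
  P(U=1) = 0 + 2/3 = 2/3
  P(U=2) = 1/4 + 0 = 1/4
Marginal P(V) (column sums):
  P(V=0) = 1/12 + 0 + 1/4 = 1/3
  P(V=1) = 0 + 2/3 + 0 = 2/3

H(U) = -[(1/12)·log₂(1/12) + (2/3)·log₂(2/3) + (1/4)·log₂(1/4)]
  = 0.2987 + 0.3900 + 0.5000
  = 1.1887 bits
H(V) = -[(1/3)·log₂(1/3) + (2/3)·log₂(2/3)]
  = 0.5283 + 0.3900
  = 0.9183 bits
H(U,V) = -[(1/12)·log₂(1/12) + (2/3)·log₂(2/3) + (1/4)·log₂(1/4)]
  = 0.2987 + 0.3900 + 0.5000
  = 1.1887 bits

I(U;V) = H(U) + H(V) - H(U,V)
  = 1.1887 + 0.9183 - 1.1887
  = 0.9183 bits

min(H(U), H(V)) = min(1.1887, 0.9183) = 0.9183 bits
Since 0.9183 ≤ 0.9183, the bound is satisfied ✓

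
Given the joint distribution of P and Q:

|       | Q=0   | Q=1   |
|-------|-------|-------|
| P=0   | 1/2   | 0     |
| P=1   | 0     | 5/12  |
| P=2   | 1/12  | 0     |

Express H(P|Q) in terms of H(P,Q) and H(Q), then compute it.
H(P|Q) = H(P,Q) - H(Q)

Marginal P(Q) (column sums):
  P(Q=0) = 1/2 + 0 + 1/12 = 7/12
  P(Q=1) = 0 + 5/12 + 0 = 5/12

H(P,Q) = -[(1/2)·log₂(1/2) + (5/12)·log₂(5/12) + (1/12)·log₂(1/12)]
  = 0.5000 + 0.5263 + 0.2987
  = 1.3250 bits
H(Q) = -[(7/12)·log₂(7/12) + (5/12)·log₂(5/12)]
  = 0.4536 + 0.5263
  = 0.9799 bits

H(P|Q) = 1.3250 - 0.9799 = 0.3451 bits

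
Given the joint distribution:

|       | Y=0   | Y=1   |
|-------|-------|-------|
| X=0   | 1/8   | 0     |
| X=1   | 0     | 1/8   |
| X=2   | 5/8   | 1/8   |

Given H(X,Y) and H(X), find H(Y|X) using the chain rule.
From the chain rule: H(X,Y) = H(X) + H(Y|X)
Therefore: H(Y|X) = H(X,Y) - H(X)

H(X,Y) = -[(1/8)·log₂(1/8) + (1/8)·log₂(1/8) + (5/8)·log₂(5/8) + (1/8)·log₂(1/8)]
  = 0.3750 + 0.3750 + 0.4238 + 0.3750
  = 1.5488 bits
Marginal P(X) (row sums):
  P(X=0) = 1/8 + 0 = 1/8
  P(X=1) = 0 + 1/8 = 1/8
  P(X=2) = 5/8 + 1/8 = 3/4
H(X) = -[(1/8)·log₂(1/8) + (1/8)·log₂(1/8) + (3/4)·log₂(3/4)]
  = 0.3750 + 0.3750 + 0.3113
  = 1.0613 bits

H(Y|X) = 1.5488 - 1.0613 = 0.4875 bits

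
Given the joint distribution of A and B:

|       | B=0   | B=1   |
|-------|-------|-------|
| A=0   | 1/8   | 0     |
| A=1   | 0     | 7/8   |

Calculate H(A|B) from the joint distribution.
Marginal P(B) (column sums):
  P(B=0) = 1/8 + 0 = 1/8
  P(B=1) = 0 + 7/8 = 7/8

H(A|B) = -Σ P(A,B)·log₂ P(A|B), where P(A|B) = P(A,B) / P(B)
  (cells with P(A,B) = 0 contribute 0)
  (A=0,B=0): P(A|B) = (1/8)/(1/8) = 1;  -(1/8)·log₂(1) = 0.0000
  (A=1,B=1): P(A|B) = (7/8)/(7/8) = 1;  -(7/8)·log₂(1) = 0.0000
H(A|B) = 0.0000 + 0.0000
  = 0.0000 bits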